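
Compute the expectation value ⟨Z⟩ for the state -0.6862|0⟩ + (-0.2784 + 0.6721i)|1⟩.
-0.05835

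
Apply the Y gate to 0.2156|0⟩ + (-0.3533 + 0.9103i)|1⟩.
(0.9103 + 0.3533i)|0⟩ + 0.2156i|1⟩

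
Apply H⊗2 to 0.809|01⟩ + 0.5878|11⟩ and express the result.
0.6984|00⟩ - 0.6984|01⟩ + 0.1106|10⟩ - 0.1106|11⟩

H⊗2 gives amp(|y⟩) = (1/2) Σ_x (−1)^(x·y) amp(|x⟩), where x·y is the number of positions in which both x and y have a 1.
|00⟩: (0.809 + 0.5878)/2 = 0.6984
|01⟩: (-0.809 - 0.5878)/2 = -0.6984
|10⟩: (0.809 - 0.5878)/2 = 0.1106
|11⟩: (-0.809 + 0.5878)/2 = -0.1106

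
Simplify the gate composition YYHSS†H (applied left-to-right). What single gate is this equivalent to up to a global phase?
I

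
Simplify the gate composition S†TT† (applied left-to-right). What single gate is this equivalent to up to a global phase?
S†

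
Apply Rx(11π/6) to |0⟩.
-0.9659|0⟩ - 0.2588i|1⟩

Rx(11π/6) = [[cos(θ/2), −i·sin(θ/2)], [−i·sin(θ/2), cos(θ/2)]]; θ = 11π/6, cos(θ/2) ≈ -0.965926, sin(θ/2) ≈ 0.258819.
With a = amp(|0⟩) = 1 and b = amp(|1⟩) = 0:
new amp(|0⟩) = (-0.965926)·a + (-0.258819i)·b = -0.9659
new amp(|1⟩) = (-0.258819i)·a + (-0.965926)·b = -0.2588i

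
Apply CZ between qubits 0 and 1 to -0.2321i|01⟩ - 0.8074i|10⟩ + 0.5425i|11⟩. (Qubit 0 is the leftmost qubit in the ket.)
-0.2321i|01⟩ - 0.8074i|10⟩ - 0.5425i|11⟩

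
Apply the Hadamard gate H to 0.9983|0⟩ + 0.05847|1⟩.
0.7472|0⟩ + 0.6646|1⟩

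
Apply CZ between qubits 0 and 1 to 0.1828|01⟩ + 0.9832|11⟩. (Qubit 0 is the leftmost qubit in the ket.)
0.1828|01⟩ - 0.9832|11⟩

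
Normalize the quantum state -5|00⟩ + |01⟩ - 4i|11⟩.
-0.7715|00⟩ + 0.1543|01⟩ - 0.6172i|11⟩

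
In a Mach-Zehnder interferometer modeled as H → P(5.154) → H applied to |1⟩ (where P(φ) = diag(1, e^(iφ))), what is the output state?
(0.2863 + 0.452i)|0⟩ + (0.7137 - 0.452i)|1⟩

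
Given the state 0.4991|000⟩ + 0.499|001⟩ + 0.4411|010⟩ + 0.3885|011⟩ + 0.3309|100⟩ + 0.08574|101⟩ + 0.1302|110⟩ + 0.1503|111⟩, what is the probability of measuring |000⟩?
0.2491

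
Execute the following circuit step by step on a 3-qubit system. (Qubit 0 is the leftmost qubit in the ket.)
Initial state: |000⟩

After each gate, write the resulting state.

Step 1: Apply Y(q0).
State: i|100⟩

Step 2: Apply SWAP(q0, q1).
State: i|010⟩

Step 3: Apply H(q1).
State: (1/√2)i|000⟩ - (1/√2)i|010⟩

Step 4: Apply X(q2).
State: (1/√2)i|001⟩ - (1/√2)i|011⟩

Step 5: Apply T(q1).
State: (1/√2)i|001⟩ + (1/2 - (1/2)i)|011⟩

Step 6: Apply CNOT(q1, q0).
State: (1/√2)i|001⟩ + (1/2 - (1/2)i)|111⟩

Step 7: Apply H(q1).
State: (1/2)i|001⟩ + (1/2)i|011⟩ + (1/√8 - (1/√8)i)|101⟩ + (-1/√8 + (1/√8)i)|111⟩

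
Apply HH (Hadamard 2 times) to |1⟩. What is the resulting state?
|1⟩

H² = I, so an even number of Hadamards cancels: H^2 = I and the state is unchanged.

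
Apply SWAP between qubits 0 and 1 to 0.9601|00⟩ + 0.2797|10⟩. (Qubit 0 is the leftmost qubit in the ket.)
0.9601|00⟩ + 0.2797|01⟩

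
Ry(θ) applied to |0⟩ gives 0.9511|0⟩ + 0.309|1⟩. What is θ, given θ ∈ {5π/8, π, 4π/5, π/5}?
π/5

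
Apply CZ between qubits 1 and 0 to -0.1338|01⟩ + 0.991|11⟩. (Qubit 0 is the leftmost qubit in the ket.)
-0.1338|01⟩ - 0.991|11⟩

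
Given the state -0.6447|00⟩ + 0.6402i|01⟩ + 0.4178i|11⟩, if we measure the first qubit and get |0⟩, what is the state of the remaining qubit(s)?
-0.7096|0⟩ + 0.7046i|1⟩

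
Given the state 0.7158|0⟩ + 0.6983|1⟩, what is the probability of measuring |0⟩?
0.5124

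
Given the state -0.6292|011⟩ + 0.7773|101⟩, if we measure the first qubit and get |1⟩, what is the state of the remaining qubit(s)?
|01⟩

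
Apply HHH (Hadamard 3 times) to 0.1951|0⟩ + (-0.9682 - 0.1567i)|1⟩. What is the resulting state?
(-0.5467 - 0.1108i)|0⟩ + (0.8226 + 0.1108i)|1⟩

H² = I, so H^3 = H: a single Hadamard. With (a, b) = (0.1951, (-0.9682 - 0.1567i)), H gives ((a + b)/√2, (a − b)/√2) = ((-0.5467 - 0.1108i), (0.8226 + 0.1108i)).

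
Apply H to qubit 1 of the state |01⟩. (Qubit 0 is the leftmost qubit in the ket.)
1/√2|00⟩ - 1/√2|01⟩

H on qubit 1 mixes each pair of kets that differ only in qubit 1: amplitudes (a, b) of (|…0…⟩, |…1…⟩) become ((a + b)/√2, (a − b)/√2). Kets absent from the input have amplitude 0.
(|00⟩, |01⟩): (a, b) = (0, 1) → (1/√2, -1/√2)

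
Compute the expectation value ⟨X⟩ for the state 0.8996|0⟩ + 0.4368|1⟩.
0.7859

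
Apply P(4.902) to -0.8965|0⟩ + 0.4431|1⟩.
-0.8965|0⟩ + (0.08351 - 0.4352i)|1⟩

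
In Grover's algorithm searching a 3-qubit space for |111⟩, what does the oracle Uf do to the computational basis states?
Uf|x⟩ = -|x⟩ if x = 111, else |x⟩ (phase flip on target)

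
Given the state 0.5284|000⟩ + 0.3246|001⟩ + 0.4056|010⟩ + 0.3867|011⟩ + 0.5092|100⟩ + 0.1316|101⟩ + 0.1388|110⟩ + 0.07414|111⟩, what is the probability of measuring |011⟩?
0.1495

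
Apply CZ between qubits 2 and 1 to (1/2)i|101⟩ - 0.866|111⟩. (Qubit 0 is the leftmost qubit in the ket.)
(1/2)i|101⟩ + 0.866|111⟩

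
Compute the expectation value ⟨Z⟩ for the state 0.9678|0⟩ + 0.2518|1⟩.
0.8732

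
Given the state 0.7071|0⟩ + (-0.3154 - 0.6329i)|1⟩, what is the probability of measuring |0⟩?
0.5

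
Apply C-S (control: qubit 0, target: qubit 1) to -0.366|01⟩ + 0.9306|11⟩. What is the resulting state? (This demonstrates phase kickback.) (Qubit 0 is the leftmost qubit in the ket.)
-0.366|01⟩ + 0.9306i|11⟩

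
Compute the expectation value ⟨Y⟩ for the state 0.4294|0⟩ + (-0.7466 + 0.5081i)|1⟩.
0.4364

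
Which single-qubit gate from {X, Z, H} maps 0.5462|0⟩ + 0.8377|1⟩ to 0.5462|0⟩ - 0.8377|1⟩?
Z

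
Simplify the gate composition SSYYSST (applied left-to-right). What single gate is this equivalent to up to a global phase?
T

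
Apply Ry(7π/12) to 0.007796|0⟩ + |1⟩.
-0.7886|0⟩ + 0.6149|1⟩

Ry(7π/12) = [[cos(θ/2), −sin(θ/2)], [sin(θ/2), cos(θ/2)]]; θ = 7π/12, cos(θ/2) ≈ 0.608761, sin(θ/2) ≈ 0.793353.
With a = amp(|0⟩) = 0.007796 and b = amp(|1⟩) = 1:
new amp(|0⟩) = (0.608761)·a + (-0.793353)·b = -0.7886
new amp(|1⟩) = (0.793353)·a + (0.608761)·b = 0.6149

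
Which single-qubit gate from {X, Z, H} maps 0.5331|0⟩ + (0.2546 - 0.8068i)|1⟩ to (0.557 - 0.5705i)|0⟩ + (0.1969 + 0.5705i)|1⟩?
H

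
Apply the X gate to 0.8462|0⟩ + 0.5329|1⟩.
0.5329|0⟩ + 0.8462|1⟩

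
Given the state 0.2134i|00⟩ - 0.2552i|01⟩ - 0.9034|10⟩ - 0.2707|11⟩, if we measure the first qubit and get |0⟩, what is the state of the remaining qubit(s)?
0.6415i|0⟩ - 0.7671i|1⟩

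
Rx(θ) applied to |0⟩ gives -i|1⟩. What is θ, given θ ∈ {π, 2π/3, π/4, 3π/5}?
π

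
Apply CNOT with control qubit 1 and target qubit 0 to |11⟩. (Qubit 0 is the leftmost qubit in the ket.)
|01⟩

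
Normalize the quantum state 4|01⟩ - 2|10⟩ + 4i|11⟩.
0.6667|01⟩ - 0.3333|10⟩ + 0.6667i|11⟩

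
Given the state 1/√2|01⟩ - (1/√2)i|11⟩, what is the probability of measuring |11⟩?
1/2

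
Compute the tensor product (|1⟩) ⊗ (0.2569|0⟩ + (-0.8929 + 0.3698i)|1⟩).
0.2569|10⟩ + (-0.8929 + 0.3698i)|11⟩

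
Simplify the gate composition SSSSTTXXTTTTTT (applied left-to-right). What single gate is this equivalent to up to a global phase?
I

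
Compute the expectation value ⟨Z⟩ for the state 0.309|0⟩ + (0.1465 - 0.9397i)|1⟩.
-0.809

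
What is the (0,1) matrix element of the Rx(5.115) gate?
-0.5514i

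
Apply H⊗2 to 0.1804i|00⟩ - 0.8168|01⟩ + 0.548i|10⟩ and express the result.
(-0.4084 + 0.3642i)|00⟩ + (0.4084 + 0.3642i)|01⟩ + (-0.4084 - 0.1838i)|10⟩ + (0.4084 - 0.1838i)|11⟩

H⊗2 gives amp(|y⟩) = (1/2) Σ_x (−1)^(x·y) amp(|x⟩), where x·y is the number of positions in which both x and y have a 1.
|00⟩: (0.1804i - 0.8168 + 0.548i)/2 = (-0.4084 + 0.3642i)
|01⟩: (0.1804i + 0.8168 + 0.548i)/2 = (0.4084 + 0.3642i)
|10⟩: (0.1804i - 0.8168 - 0.548i)/2 = (-0.4084 - 0.1838i)
|11⟩: (0.1804i + 0.8168 - 0.548i)/2 = (0.4084 - 0.1838i)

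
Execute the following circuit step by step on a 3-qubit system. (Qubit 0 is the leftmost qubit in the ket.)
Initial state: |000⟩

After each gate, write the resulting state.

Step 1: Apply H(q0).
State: 1/√2|000⟩ + 1/√2|100⟩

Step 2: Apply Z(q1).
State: 1/√2|000⟩ + 1/√2|100⟩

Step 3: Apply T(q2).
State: 1/√2|000⟩ + 1/√2|100⟩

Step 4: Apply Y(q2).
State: (1/√2)i|001⟩ + (1/√2)i|101⟩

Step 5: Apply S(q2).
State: -1/√2|001⟩ - 1/√2|101⟩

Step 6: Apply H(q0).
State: -|001⟩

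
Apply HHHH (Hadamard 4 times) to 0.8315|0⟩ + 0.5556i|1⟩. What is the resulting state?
0.8315|0⟩ + 0.5556i|1⟩

H² = I, so an even number of Hadamards cancels: H^4 = I and the state is unchanged.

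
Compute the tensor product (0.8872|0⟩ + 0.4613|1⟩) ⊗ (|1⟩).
0.8872|01⟩ + 0.4613|11⟩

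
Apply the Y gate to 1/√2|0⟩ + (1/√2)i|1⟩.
1/√2|0⟩ + (1/√2)i|1⟩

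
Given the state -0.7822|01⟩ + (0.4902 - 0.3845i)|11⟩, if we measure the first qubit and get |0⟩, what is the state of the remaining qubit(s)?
-|1⟩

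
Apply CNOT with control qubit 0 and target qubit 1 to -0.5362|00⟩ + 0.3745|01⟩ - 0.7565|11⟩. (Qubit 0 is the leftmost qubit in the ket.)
-0.5362|00⟩ + 0.3745|01⟩ - 0.7565|10⟩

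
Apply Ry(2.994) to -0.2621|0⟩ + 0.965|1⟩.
-0.9817|0⟩ - 0.1902|1⟩

Ry(2.994) = [[cos(θ/2), −sin(θ/2)], [sin(θ/2), cos(θ/2)]]; θ = 2.994, cos(θ/2) ≈ 0.0737294, sin(θ/2) ≈ 0.997278.
With a = amp(|0⟩) = -0.2621 and b = amp(|1⟩) = 0.965:
new amp(|0⟩) = (0.0737294)·a + (-0.997278)·b = -0.9817
new amp(|1⟩) = (0.997278)·a + (0.0737294)·b = -0.1902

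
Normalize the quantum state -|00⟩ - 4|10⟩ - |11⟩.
-0.2357|00⟩ - 0.9428|10⟩ - 0.2357|11⟩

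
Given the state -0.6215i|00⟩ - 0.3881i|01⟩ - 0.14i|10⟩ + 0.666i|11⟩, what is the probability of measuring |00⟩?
0.3863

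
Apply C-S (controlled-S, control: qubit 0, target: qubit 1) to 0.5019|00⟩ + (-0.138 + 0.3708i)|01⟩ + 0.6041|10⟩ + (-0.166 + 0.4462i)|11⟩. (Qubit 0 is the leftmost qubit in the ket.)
0.5019|00⟩ + (-0.138 + 0.3708i)|01⟩ + 0.6041|10⟩ + (-0.4462 - 0.166i)|11⟩

C-S leaves the control-|0⟩ kets |00⟩, |01⟩ unchanged and applies S to qubit 1 on the control-|1⟩ pair (|10⟩, |11⟩).
S = [[1, 0], [0, i]].
With a = amp(|10⟩) = 0.6041 and b = amp(|11⟩) = (-0.166 + 0.4462i):
new amp(|10⟩) = (1)·a = 0.6041
new amp(|11⟩) = (i)·b = (-0.4462 - 0.166i)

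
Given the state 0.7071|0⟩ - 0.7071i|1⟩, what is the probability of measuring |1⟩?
0.5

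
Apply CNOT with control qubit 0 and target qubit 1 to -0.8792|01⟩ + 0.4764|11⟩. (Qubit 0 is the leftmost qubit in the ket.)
-0.8792|01⟩ + 0.4764|10⟩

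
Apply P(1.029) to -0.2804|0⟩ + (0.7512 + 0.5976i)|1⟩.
-0.2804|0⟩ + (-0.1246 + 0.9518i)|1⟩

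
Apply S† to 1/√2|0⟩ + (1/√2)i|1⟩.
1/√2|0⟩ + 1/√2|1⟩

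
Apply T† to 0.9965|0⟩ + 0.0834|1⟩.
0.9965|0⟩ + (0.05897 - 0.05897i)|1⟩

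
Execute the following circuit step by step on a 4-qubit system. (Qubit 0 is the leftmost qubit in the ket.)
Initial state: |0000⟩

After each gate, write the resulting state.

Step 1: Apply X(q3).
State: |0001⟩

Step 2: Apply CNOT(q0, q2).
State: |0001⟩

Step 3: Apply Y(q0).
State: i|1001⟩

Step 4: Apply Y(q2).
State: -|1011⟩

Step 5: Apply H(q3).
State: -1/√2|1010⟩ + 1/√2|1011⟩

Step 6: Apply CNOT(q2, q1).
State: -1/√2|1110⟩ + 1/√2|1111⟩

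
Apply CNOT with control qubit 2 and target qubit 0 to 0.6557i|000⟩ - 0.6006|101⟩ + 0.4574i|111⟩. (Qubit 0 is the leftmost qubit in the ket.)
0.6557i|000⟩ - 0.6006|001⟩ + 0.4574i|011⟩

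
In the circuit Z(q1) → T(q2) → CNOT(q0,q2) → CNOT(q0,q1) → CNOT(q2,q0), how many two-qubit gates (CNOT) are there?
3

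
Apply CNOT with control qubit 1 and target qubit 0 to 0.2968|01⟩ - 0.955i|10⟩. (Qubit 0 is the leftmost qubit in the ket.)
-0.955i|10⟩ + 0.2968|11⟩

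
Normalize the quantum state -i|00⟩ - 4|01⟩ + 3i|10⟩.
-0.1961i|00⟩ - 0.7845|01⟩ + 0.5883i|10⟩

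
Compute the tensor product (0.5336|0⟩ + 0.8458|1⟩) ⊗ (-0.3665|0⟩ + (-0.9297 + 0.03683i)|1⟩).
-0.1956|00⟩ + (-0.4961 + 0.01965i)|01⟩ - 0.31|10⟩ + (-0.7863 + 0.03115i)|11⟩

amp(|b₁b₂…⟩) = product of the factor amplitudes for bits b₁, b₂, …; only kets whose every factor amplitude is nonzero survive.
|00⟩: (0.5336)(-0.3665) = -0.1956
|01⟩: (0.5336)(-0.9297 + 0.03683i) = (-0.4961 + 0.01965i)
|10⟩: (0.8458)(-0.3665) = -0.31
|11⟩: (0.8458)(-0.9297 + 0.03683i) = (-0.7863 + 0.03115i)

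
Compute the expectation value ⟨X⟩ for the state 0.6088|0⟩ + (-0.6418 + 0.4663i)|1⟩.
-0.7815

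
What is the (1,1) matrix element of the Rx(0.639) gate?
0.9494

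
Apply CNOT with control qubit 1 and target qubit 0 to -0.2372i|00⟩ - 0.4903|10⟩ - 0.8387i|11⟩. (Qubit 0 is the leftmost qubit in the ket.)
-0.2372i|00⟩ - 0.8387i|01⟩ - 0.4903|10⟩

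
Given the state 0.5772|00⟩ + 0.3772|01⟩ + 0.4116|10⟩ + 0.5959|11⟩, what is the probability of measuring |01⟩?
0.1423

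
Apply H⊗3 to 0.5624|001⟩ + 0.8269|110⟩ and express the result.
0.4912|000⟩ + 0.09351|001⟩ - 0.09351|010⟩ - 0.4912|011⟩ - 0.09351|100⟩ - 0.4912|101⟩ + 0.4912|110⟩ + 0.09351|111⟩

H⊗3 gives amp(|y⟩) = (1/2√2) Σ_x (−1)^(x·y) amp(|x⟩), where x·y is the number of positions in which both x and y have a 1.
|000⟩: (0.5624 + 0.8269)/(2√2) = 0.4912
|001⟩: (-0.5624 + 0.8269)/(2√2) = 0.09351
|010⟩: (0.5624 - 0.8269)/(2√2) = -0.09351
|011⟩: (-0.5624 - 0.8269)/(2√2) = -0.4912
|100⟩: (0.5624 - 0.8269)/(2√2) = -0.09351
|101⟩: (-0.5624 - 0.8269)/(2√2) = -0.4912
|110⟩: (0.5624 + 0.8269)/(2√2) = 0.4912
|111⟩: (-0.5624 + 0.8269)/(2√2) = 0.09351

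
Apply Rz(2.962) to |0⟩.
(0.08968 - 0.996i)|0⟩

Rz(2.962) = [[e^(−iθ/2), 0], [0, e^(iθ/2)]] with e^(±iθ/2) = cos(θ/2) ± i·sin(θ/2); θ = 2.962, cos(θ/2) ≈ 0.0896757, sin(θ/2) ≈ 0.995971.
With a = amp(|0⟩) = 1 and b = amp(|1⟩) = 0:
new amp(|0⟩) = (0.0896757 - 0.995971i)·a = (0.08968 - 0.996i)
new amp(|1⟩) = (0.0896757 + 0.995971i)·b = 0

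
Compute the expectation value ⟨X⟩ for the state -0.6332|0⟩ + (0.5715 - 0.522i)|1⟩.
-0.7237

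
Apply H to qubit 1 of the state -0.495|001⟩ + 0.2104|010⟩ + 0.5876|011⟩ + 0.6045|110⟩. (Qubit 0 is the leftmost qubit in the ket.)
0.1488|000⟩ + 0.06548|001⟩ - 0.1488|010⟩ - 0.7655|011⟩ + 0.4274|100⟩ - 0.4274|110⟩

H on qubit 1 mixes each pair of kets that differ only in qubit 1: amplitudes (a, b) of (|…0…⟩, |…1…⟩) become ((a + b)/√2, (a − b)/√2). Kets absent from the input have amplitude 0.
(|000⟩, |010⟩): (a, b) = (0, 0.2104) → (0.1488, -0.1488)
(|001⟩, |011⟩): (a, b) = (-0.495, 0.5876) → (0.06548, -0.7655)
(|100⟩, |110⟩): (a, b) = (0, 0.6045) → (0.4274, -0.4274)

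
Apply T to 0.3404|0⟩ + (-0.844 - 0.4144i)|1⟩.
0.3404|0⟩ + (-0.3038 - 0.8898i)|1⟩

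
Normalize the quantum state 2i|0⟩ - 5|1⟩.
0.3714i|0⟩ - 0.9285|1⟩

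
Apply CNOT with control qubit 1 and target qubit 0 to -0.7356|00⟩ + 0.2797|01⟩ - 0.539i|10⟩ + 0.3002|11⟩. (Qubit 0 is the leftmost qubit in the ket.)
-0.7356|00⟩ + 0.3002|01⟩ - 0.539i|10⟩ + 0.2797|11⟩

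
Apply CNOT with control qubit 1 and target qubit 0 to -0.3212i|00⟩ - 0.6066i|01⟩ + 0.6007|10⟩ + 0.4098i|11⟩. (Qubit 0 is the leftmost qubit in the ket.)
-0.3212i|00⟩ + 0.4098i|01⟩ + 0.6007|10⟩ - 0.6066i|11⟩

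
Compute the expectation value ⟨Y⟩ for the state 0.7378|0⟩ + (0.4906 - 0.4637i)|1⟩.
-0.6842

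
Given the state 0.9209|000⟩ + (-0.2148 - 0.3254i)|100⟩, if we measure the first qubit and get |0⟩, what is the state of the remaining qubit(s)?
|00⟩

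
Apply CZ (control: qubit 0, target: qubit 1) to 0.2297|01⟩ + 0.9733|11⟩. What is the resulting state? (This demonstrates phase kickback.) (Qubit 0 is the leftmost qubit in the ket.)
0.2297|01⟩ - 0.9733|11⟩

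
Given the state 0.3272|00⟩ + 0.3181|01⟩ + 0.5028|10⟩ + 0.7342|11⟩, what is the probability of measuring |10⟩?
0.2528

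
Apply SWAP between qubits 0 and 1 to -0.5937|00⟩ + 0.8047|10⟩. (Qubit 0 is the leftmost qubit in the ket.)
-0.5937|00⟩ + 0.8047|01⟩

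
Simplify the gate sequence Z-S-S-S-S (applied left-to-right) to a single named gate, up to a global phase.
Z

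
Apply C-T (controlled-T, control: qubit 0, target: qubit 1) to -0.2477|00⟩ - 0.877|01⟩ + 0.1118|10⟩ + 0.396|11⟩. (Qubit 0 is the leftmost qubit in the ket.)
-0.2477|00⟩ - 0.877|01⟩ + 0.1118|10⟩ + (0.28 + 0.28i)|11⟩

C-T leaves the control-|0⟩ kets |00⟩, |01⟩ unchanged and applies T to qubit 1 on the control-|1⟩ pair (|10⟩, |11⟩).
T = [[1, 0], [0, (1/√2 + (1/√2)i)]].
With a = amp(|10⟩) = 0.1118 and b = amp(|11⟩) = 0.396:
new amp(|10⟩) = (1)·a = 0.1118
new amp(|11⟩) = (1/√2 + (1/√2)i)·b = (0.28 + 0.28i)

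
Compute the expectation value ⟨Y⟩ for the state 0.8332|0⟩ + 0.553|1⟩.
0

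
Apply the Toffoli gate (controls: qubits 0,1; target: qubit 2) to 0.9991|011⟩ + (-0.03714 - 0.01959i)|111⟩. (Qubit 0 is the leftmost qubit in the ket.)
0.9991|011⟩ + (-0.03714 - 0.01959i)|110⟩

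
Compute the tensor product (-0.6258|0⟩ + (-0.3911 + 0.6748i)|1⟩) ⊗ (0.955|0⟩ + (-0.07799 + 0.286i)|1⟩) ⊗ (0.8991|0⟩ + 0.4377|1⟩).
-0.5373|000⟩ - 0.2616|001⟩ + (0.04388 - 0.1609i)|010⟩ + (0.02136 - 0.07834i)|011⟩ + (-0.3358 + 0.5794i)|100⟩ + (-0.1635 + 0.2821i)|101⟩ + (-0.1461 - 0.1479i)|110⟩ + (-0.07112 - 0.07199i)|111⟩

amp(|b₁b₂…⟩) = product of the factor amplitudes for bits b₁, b₂, …; only kets whose every factor amplitude is nonzero survive.
|000⟩: (-0.6258)(0.955)(0.8991) = -0.5373
|001⟩: (-0.6258)(0.955)(0.4377) = -0.2616
|010⟩: (-0.6258)(-0.07799 + 0.286i)(0.8991) = (0.04388 - 0.1609i)
|011⟩: (-0.6258)(-0.07799 + 0.286i)(0.4377) = (0.02136 - 0.07834i)
|100⟩: (-0.3911 + 0.6748i)(0.955)(0.8991) = (-0.3358 + 0.5794i)
|101⟩: (-0.3911 + 0.6748i)(0.955)(0.4377) = (-0.1635 + 0.2821i)
|110⟩: (-0.3911 + 0.6748i)(-0.07799 + 0.286i)(0.8991) = (-0.1461 - 0.1479i)
|111⟩: (-0.3911 + 0.6748i)(-0.07799 + 0.286i)(0.4377) = (-0.07112 - 0.07199i)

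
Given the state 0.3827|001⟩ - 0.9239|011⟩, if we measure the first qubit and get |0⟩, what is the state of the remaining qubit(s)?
0.3827|01⟩ - 0.9239|11⟩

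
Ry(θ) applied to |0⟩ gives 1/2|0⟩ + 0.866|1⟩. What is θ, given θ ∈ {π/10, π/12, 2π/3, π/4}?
2π/3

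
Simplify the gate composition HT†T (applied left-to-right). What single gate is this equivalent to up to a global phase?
H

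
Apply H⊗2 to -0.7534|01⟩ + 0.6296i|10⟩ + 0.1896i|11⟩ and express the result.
(-0.3767 + 0.4096i)|00⟩ + (0.3767 + 0.22i)|01⟩ + (-0.3767 - 0.4096i)|10⟩ + (0.3767 - 0.22i)|11⟩

H⊗2 gives amp(|y⟩) = (1/2) Σ_x (−1)^(x·y) amp(|x⟩), where x·y is the number of positions in which both x and y have a 1.
|00⟩: (-0.7534 + 0.6296i + 0.1896i)/2 = (-0.3767 + 0.4096i)
|01⟩: (0.7534 + 0.6296i - 0.1896i)/2 = (0.3767 + 0.22i)
|10⟩: (-0.7534 - 0.6296i - 0.1896i)/2 = (-0.3767 - 0.4096i)
|11⟩: (0.7534 - 0.6296i + 0.1896i)/2 = (0.3767 - 0.22i)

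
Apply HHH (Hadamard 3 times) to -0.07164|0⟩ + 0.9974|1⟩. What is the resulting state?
0.6546|0⟩ - 0.7559|1⟩

H² = I, so H^3 = H: a single Hadamard. With (a, b) = (-0.07164, 0.9974), H gives ((a + b)/√2, (a − b)/√2) = (0.6546, -0.7559).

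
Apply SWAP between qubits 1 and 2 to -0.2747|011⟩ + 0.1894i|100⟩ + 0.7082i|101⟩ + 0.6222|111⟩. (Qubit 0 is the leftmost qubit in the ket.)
-0.2747|011⟩ + 0.1894i|100⟩ + 0.7082i|110⟩ + 0.6222|111⟩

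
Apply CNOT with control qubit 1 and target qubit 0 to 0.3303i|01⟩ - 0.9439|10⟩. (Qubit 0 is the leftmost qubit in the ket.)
-0.9439|10⟩ + 0.3303i|11⟩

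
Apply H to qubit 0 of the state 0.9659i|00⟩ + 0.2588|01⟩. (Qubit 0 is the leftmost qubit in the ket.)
0.683i|00⟩ + 0.183|01⟩ + 0.683i|10⟩ + 0.183|11⟩

H on qubit 0 mixes each pair of kets that differ only in qubit 0: amplitudes (a, b) of (|…0…⟩, |…1…⟩) become ((a + b)/√2, (a − b)/√2). Kets absent from the input have amplitude 0.
(|00⟩, |10⟩): (a, b) = (0.9659i, 0) → (0.683i, 0.683i)
(|01⟩, |11⟩): (a, b) = (0.2588, 0) → (0.183, 0.183)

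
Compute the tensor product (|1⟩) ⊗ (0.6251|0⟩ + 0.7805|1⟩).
0.6251|10⟩ + 0.7805|11⟩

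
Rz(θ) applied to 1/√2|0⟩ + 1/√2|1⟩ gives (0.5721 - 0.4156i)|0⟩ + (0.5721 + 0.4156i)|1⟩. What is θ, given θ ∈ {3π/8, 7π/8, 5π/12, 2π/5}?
2π/5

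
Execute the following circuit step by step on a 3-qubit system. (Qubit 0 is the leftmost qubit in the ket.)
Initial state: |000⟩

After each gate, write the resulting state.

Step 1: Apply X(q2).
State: |001⟩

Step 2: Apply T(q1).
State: |001⟩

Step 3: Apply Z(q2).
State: -|001⟩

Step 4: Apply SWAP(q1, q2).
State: -|010⟩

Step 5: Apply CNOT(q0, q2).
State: -|010⟩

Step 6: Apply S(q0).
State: -|010⟩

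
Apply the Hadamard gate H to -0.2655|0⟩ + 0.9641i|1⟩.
(-0.1877 + 0.6817i)|0⟩ + (-0.1877 - 0.6817i)|1⟩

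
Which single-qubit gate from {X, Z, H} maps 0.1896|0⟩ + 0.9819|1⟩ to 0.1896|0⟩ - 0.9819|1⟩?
Z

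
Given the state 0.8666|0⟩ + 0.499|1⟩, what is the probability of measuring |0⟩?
0.751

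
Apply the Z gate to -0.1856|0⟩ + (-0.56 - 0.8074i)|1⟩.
-0.1856|0⟩ + (0.56 + 0.8074i)|1⟩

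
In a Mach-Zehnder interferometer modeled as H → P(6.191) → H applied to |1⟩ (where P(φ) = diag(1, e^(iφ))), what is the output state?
(0.002123 + 0.04603i)|0⟩ + (0.9979 - 0.04603i)|1⟩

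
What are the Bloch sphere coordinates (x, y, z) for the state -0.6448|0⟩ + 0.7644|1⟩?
(-0.9858, 0, -0.1685)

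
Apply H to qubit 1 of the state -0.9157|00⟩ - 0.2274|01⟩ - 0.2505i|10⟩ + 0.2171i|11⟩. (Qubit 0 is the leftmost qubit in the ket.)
-0.8083|00⟩ - 0.4867|01⟩ - 0.02362i|10⟩ - 0.3306i|11⟩

H on qubit 1 mixes each pair of kets that differ only in qubit 1: amplitudes (a, b) of (|…0…⟩, |…1…⟩) become ((a + b)/√2, (a − b)/√2). Kets absent from the input have amplitude 0.
(|00⟩, |01⟩): (a, b) = (-0.9157, -0.2274) → (-0.8083, -0.4867)
(|10⟩, |11⟩): (a, b) = (-0.2505i, 0.2171i) → (-0.02362i, -0.3306i)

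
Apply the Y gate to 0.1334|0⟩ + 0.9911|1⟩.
-0.9911i|0⟩ + 0.1334i|1⟩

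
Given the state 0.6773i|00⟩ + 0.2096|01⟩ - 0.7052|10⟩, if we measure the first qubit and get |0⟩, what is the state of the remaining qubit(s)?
0.9553i|0⟩ + 0.2956|1⟩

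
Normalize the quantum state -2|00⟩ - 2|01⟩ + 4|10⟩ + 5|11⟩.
-0.2857|00⟩ - 0.2857|01⟩ + 0.5714|10⟩ + 0.7143|11⟩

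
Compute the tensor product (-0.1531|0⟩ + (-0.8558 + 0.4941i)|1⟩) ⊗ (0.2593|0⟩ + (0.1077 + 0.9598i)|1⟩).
-0.0397|00⟩ + (-0.01649 - 0.1469i)|01⟩ + (-0.2219 + 0.1281i)|10⟩ + (-0.5664 - 0.7682i)|11⟩

amp(|b₁b₂…⟩) = product of the factor amplitudes for bits b₁, b₂, …; only kets whose every factor amplitude is nonzero survive.
|00⟩: (-0.1531)(0.2593) = -0.0397
|01⟩: (-0.1531)(0.1077 + 0.9598i) = (-0.01649 - 0.1469i)
|10⟩: (-0.8558 + 0.4941i)(0.2593) = (-0.2219 + 0.1281i)
|11⟩: (-0.8558 + 0.4941i)(0.1077 + 0.9598i) = (-0.5664 - 0.7682i)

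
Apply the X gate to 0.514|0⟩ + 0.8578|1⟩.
0.8578|0⟩ + 0.514|1⟩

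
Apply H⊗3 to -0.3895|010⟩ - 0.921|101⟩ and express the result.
-0.4633|000⟩ + 0.1879|001⟩ - 0.1879|010⟩ + 0.4633|011⟩ + 0.1879|100⟩ - 0.4633|101⟩ + 0.4633|110⟩ - 0.1879|111⟩

H⊗3 gives amp(|y⟩) = (1/2√2) Σ_x (−1)^(x·y) amp(|x⟩), where x·y is the number of positions in which both x and y have a 1.
|000⟩: (-0.3895 - 0.921)/(2√2) = -0.4633
|001⟩: (-0.3895 + 0.921)/(2√2) = 0.1879
|010⟩: (0.3895 - 0.921)/(2√2) = -0.1879
|011⟩: (0.3895 + 0.921)/(2√2) = 0.4633
|100⟩: (-0.3895 + 0.921)/(2√2) = 0.1879
|101⟩: (-0.3895 - 0.921)/(2√2) = -0.4633
|110⟩: (0.3895 + 0.921)/(2√2) = 0.4633
|111⟩: (0.3895 - 0.921)/(2√2) = -0.1879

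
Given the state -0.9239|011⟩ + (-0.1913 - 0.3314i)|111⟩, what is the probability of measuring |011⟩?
0.8536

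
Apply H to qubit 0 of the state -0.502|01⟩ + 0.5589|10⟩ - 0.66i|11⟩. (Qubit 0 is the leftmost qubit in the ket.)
0.3952|00⟩ + (-0.355 - 0.4667i)|01⟩ - 0.3952|10⟩ + (-0.355 + 0.4667i)|11⟩

H on qubit 0 mixes each pair of kets that differ only in qubit 0: amplitudes (a, b) of (|…0…⟩, |…1…⟩) become ((a + b)/√2, (a − b)/√2). Kets absent from the input have amplitude 0.
(|00⟩, |10⟩): (a, b) = (0, 0.5589) → (0.3952, -0.3952)
(|01⟩, |11⟩): (a, b) = (-0.502, -0.66i) → ((-0.355 - 0.4667i), (-0.355 + 0.4667i))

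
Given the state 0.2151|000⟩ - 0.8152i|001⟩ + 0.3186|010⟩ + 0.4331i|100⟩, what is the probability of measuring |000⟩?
0.04627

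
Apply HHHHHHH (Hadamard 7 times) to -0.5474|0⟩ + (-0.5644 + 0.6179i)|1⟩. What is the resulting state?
(-0.7862 + 0.4369i)|0⟩ + (0.01202 - 0.4369i)|1⟩

H² = I, so H^7 = H: a single Hadamard. With (a, b) = (-0.5474, (-0.5644 + 0.6179i)), H gives ((a + b)/√2, (a − b)/√2) = ((-0.7862 + 0.4369i), (0.01202 - 0.4369i)).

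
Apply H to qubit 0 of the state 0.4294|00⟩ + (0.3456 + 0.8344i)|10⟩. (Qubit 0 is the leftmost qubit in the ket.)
(0.548 + 0.59i)|00⟩ + (0.05926 - 0.59i)|10⟩

H on qubit 0 mixes each pair of kets that differ only in qubit 0: amplitudes (a, b) of (|…0…⟩, |…1…⟩) become ((a + b)/√2, (a − b)/√2). Kets absent from the input have amplitude 0.
(|00⟩, |10⟩): (a, b) = (0.4294, (0.3456 + 0.8344i)) → ((0.548 + 0.59i), (0.05926 - 0.59i))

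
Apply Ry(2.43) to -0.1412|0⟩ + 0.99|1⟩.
-0.9772|0⟩ + 0.2125|1⟩

Ry(2.43) = [[cos(θ/2), −sin(θ/2)], [sin(θ/2), cos(θ/2)]]; θ = 2.43, cos(θ/2) ≈ 0.348337, sin(θ/2) ≈ 0.937369.
With a = amp(|0⟩) = -0.1412 and b = amp(|1⟩) = 0.99:
new amp(|0⟩) = (0.348337)·a + (-0.937369)·b = -0.9772
new amp(|1⟩) = (0.937369)·a + (0.348337)·b = 0.2125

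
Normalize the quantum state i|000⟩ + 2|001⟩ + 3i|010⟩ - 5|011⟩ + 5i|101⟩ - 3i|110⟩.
0.117i|000⟩ + 0.2341|001⟩ + 0.3511i|010⟩ - 0.5852|011⟩ + 0.5852i|101⟩ - 0.3511i|110⟩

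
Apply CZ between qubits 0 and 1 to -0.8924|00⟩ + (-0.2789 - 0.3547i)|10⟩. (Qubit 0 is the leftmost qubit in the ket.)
-0.8924|00⟩ + (-0.2789 - 0.3547i)|10⟩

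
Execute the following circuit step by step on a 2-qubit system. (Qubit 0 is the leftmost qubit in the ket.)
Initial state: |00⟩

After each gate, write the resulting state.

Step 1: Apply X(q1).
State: |01⟩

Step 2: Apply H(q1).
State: 1/√2|00⟩ - 1/√2|01⟩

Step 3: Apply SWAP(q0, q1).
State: 1/√2|00⟩ - 1/√2|10⟩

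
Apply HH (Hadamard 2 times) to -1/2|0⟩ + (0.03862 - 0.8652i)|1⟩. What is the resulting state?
-1/2|0⟩ + (0.03862 - 0.8652i)|1⟩

H² = I, so an even number of Hadamards cancels: H^2 = I and the state is unchanged.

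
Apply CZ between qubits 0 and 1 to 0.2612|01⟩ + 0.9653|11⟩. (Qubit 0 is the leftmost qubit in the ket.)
0.2612|01⟩ - 0.9653|11⟩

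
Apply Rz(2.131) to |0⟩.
(0.4841 - 0.875i)|0⟩

Rz(2.131) = [[e^(−iθ/2), 0], [0, e^(iθ/2)]] with e^(±iθ/2) = cos(θ/2) ± i·sin(θ/2); θ = 2.131, cos(θ/2) ≈ 0.484067, sin(θ/2) ≈ 0.875031.
With a = amp(|0⟩) = 1 and b = amp(|1⟩) = 0:
new amp(|0⟩) = (0.484067 - 0.875031i)·a = (0.4841 - 0.875i)
new amp(|1⟩) = (0.484067 + 0.875031i)·b = 0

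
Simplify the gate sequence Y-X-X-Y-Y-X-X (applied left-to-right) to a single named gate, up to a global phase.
Y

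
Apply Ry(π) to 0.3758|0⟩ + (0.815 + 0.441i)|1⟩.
(-0.815 - 0.441i)|0⟩ + 0.3758|1⟩

Ry(π) = [[cos(θ/2), −sin(θ/2)], [sin(θ/2), cos(θ/2)]]; θ = π, cos(θ/2) ≈ 0, sin(θ/2) ≈ 1.
With a = amp(|0⟩) = 0.3758 and b = amp(|1⟩) = (0.815 + 0.441i):
new amp(|0⟩) = (-1)·b = (-0.815 - 0.441i)
new amp(|1⟩) = (1)·a = 0.3758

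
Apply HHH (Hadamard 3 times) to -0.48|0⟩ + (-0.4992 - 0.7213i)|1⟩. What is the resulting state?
(-0.6924 - 0.51i)|0⟩ + (0.01358 + 0.51i)|1⟩

H² = I, so H^3 = H: a single Hadamard. With (a, b) = (-0.48, (-0.4992 - 0.7213i)), H gives ((a + b)/√2, (a − b)/√2) = ((-0.6924 - 0.51i), (0.01358 + 0.51i)).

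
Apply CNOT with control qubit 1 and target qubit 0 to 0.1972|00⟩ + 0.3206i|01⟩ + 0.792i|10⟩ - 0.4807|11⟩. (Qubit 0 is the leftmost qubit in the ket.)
0.1972|00⟩ - 0.4807|01⟩ + 0.792i|10⟩ + 0.3206i|11⟩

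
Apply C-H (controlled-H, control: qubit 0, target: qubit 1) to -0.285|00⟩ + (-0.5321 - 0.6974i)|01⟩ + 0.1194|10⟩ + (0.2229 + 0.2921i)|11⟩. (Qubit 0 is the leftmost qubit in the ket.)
-0.285|00⟩ + (-0.5321 - 0.6974i)|01⟩ + (0.242 + 0.2065i)|10⟩ + (-0.07319 - 0.2065i)|11⟩

C-H leaves the control-|0⟩ kets |00⟩, |01⟩ unchanged and applies H to qubit 1 on the control-|1⟩ pair (|10⟩, |11⟩).
H = [[1/√2, 1/√2], [1/√2, -1/√2]].
With a = amp(|10⟩) = 0.1194 and b = amp(|11⟩) = (0.2229 + 0.2921i):
new amp(|10⟩) = (1/√2)·a + (1/√2)·b = (0.242 + 0.2065i)
new amp(|11⟩) = (1/√2)·a + (-1/√2)·b = (-0.07319 - 0.2065i)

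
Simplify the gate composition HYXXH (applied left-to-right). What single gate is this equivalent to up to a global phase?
Y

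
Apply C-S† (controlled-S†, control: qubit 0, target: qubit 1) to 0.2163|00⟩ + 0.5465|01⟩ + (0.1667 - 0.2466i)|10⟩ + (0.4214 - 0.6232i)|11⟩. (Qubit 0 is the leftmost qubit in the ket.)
0.2163|00⟩ + 0.5465|01⟩ + (0.1667 - 0.2466i)|10⟩ + (-0.6232 - 0.4214i)|11⟩

C-S† leaves the control-|0⟩ kets |00⟩, |01⟩ unchanged and applies S† to qubit 1 on the control-|1⟩ pair (|10⟩, |11⟩).
S† = [[1, 0], [0, -i]].
With a = amp(|10⟩) = (0.1667 - 0.2466i) and b = amp(|11⟩) = (0.4214 - 0.6232i):
new amp(|10⟩) = (1)·a = (0.1667 - 0.2466i)
new amp(|11⟩) = (-i)·b = (-0.6232 - 0.4214i)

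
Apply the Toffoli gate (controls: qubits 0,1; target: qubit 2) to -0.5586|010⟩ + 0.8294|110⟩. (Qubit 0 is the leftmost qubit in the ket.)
-0.5586|010⟩ + 0.8294|111⟩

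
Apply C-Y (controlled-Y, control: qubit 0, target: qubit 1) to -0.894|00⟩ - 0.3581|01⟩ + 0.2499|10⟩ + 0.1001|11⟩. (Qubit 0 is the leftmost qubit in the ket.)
-0.894|00⟩ - 0.3581|01⟩ - 0.1001i|10⟩ + 0.2499i|11⟩

C-Y leaves the control-|0⟩ kets |00⟩, |01⟩ unchanged and applies Y to qubit 1 on the control-|1⟩ pair (|10⟩, |11⟩).
Y = [[0, -i], [i, 0]].
With a = amp(|10⟩) = 0.2499 and b = amp(|11⟩) = 0.1001:
new amp(|10⟩) = (-i)·b = -0.1001i
new amp(|11⟩) = (i)·a = 0.2499i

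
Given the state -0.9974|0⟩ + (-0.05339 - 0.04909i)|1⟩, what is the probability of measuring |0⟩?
0.9948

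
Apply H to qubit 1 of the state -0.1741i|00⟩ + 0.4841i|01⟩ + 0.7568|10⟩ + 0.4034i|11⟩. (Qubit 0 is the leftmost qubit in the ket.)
0.2192i|00⟩ - 0.4654i|01⟩ + (0.5351 + 0.2852i)|10⟩ + (0.5351 - 0.2852i)|11⟩

H on qubit 1 mixes each pair of kets that differ only in qubit 1: amplitudes (a, b) of (|…0…⟩, |…1…⟩) become ((a + b)/√2, (a − b)/√2). Kets absent from the input have amplitude 0.
(|00⟩, |01⟩): (a, b) = (-0.1741i, 0.4841i) → (0.2192i, -0.4654i)
(|10⟩, |11⟩): (a, b) = (0.7568, 0.4034i) → ((0.5351 + 0.2852i), (0.5351 - 0.2852i))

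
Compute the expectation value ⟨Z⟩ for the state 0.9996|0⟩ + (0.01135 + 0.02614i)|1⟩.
0.9984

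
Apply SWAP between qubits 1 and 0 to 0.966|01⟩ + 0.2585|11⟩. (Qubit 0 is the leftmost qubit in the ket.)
0.966|10⟩ + 0.2585|11⟩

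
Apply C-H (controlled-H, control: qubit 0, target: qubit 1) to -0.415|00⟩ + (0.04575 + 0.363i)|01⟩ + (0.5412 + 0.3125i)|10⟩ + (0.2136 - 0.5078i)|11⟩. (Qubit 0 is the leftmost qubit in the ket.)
-0.415|00⟩ + (0.04575 + 0.363i)|01⟩ + (0.5337 - 0.1381i)|10⟩ + (0.2316 + 0.58i)|11⟩

C-H leaves the control-|0⟩ kets |00⟩, |01⟩ unchanged and applies H to qubit 1 on the control-|1⟩ pair (|10⟩, |11⟩).
H = [[1/√2, 1/√2], [1/√2, -1/√2]].
With a = amp(|10⟩) = (0.5412 + 0.3125i) and b = amp(|11⟩) = (0.2136 - 0.5078i):
new amp(|10⟩) = (1/√2)·a + (1/√2)·b = (0.5337 - 0.1381i)
new amp(|11⟩) = (1/√2)·a + (-1/√2)·b = (0.2316 + 0.58i)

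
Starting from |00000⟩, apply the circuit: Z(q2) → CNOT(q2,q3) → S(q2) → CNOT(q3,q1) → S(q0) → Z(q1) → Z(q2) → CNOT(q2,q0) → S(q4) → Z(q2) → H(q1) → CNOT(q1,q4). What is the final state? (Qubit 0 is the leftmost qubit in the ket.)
1/√2|00000⟩ + 1/√2|01001⟩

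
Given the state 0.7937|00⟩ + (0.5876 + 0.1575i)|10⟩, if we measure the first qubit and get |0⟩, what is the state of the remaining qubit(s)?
|0⟩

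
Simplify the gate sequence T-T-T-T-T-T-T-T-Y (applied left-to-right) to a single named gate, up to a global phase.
Y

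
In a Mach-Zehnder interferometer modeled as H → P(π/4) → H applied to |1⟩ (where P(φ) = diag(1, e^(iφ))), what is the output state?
(0.1464 - (1/√8)i)|0⟩ + (0.8536 + (1/√8)i)|1⟩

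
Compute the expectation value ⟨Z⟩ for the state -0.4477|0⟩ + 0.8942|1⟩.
-0.5992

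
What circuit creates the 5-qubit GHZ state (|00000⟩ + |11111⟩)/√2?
H(q0) → CNOT(q0,q1) → CNOT(q0,q2) → CNOT(q0,q3) → CNOT(q0,q4)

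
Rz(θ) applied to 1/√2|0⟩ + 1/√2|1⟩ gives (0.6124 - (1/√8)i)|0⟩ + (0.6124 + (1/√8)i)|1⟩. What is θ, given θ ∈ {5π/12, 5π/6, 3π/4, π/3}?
π/3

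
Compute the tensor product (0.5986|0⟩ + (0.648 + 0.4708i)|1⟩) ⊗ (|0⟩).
0.5986|00⟩ + (0.648 + 0.4708i)|10⟩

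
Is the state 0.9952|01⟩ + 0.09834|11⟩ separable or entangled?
Separable

Writing the state as a|00⟩ + b|01⟩ + c|10⟩ + d|11⟩, it is a product state iff ad − bc = 0.
Here (a, b, c, d) = (0, 0.9952, 0, 0.09834): ad − bc = (0)(0.09834) − (0.9952)(0) = 0, so the state is separable.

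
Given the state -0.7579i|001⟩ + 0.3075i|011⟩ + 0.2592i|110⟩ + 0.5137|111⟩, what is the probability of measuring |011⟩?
0.09456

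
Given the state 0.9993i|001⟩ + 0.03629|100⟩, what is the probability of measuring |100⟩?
0.001317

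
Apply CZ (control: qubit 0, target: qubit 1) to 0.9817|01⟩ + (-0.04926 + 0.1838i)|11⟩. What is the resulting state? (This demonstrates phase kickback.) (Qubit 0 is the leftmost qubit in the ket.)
0.9817|01⟩ + (0.04926 - 0.1838i)|11⟩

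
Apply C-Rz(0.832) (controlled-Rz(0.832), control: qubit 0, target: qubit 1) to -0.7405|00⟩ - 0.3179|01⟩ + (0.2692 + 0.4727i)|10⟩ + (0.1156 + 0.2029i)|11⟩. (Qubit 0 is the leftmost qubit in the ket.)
-0.7405|00⟩ - 0.3179|01⟩ + (0.4373 + 0.3236i)|10⟩ + (0.02375 + 0.2323i)|11⟩

C-Rz(0.832) leaves the control-|0⟩ kets |00⟩, |01⟩ unchanged and applies Rz(0.832) to qubit 1 on the control-|1⟩ pair (|10⟩, |11⟩).
Rz(0.832) = [[e^(−iθ/2), 0], [0, e^(iθ/2)]] with e^(±iθ/2) = cos(θ/2) ± i·sin(θ/2); θ = 0.832, cos(θ/2) ≈ 0.914713, sin(θ/2) ≈ 0.404105.
With a = amp(|10⟩) = (0.2692 + 0.4727i) and b = amp(|11⟩) = (0.1156 + 0.2029i):
new amp(|10⟩) = (0.914713 - 0.404105i)·a = (0.4373 + 0.3236i)
new amp(|11⟩) = (0.914713 + 0.404105i)·b = (0.02375 + 0.2323i)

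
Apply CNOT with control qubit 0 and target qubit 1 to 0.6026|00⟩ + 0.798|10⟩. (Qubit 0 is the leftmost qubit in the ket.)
0.6026|00⟩ + 0.798|11⟩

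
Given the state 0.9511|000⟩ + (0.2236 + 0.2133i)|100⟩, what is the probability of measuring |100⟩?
0.09549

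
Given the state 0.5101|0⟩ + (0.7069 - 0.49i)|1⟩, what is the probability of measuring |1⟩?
0.7398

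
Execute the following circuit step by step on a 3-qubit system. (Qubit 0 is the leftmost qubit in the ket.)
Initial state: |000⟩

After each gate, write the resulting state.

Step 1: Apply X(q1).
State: |010⟩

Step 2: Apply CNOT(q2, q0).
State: |010⟩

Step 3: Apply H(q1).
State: 1/√2|000⟩ - 1/√2|010⟩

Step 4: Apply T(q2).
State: 1/√2|000⟩ - 1/√2|010⟩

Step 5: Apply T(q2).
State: 1/√2|000⟩ - 1/√2|010⟩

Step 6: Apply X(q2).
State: 1/√2|001⟩ - 1/√2|011⟩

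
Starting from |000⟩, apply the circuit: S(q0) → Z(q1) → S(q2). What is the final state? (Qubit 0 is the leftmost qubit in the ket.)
|000⟩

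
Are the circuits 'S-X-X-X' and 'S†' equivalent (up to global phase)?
No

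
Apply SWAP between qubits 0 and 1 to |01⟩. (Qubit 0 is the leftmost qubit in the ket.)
|10⟩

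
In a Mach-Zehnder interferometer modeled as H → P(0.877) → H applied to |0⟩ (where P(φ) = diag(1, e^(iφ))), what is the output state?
(0.8197 + 0.3844i)|0⟩ + (0.1803 - 0.3844i)|1⟩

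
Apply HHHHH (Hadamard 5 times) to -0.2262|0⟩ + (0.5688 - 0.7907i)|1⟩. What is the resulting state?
(0.2423 - 0.5591i)|0⟩ + (-0.5621 + 0.5591i)|1⟩

H² = I, so H^5 = H: a single Hadamard. With (a, b) = (-0.2262, (0.5688 - 0.7907i)), H gives ((a + b)/√2, (a − b)/√2) = ((0.2423 - 0.5591i), (-0.5621 + 0.5591i)).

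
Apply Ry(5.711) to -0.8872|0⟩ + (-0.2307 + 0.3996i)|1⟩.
(0.9162 - 0.1128i)|0⟩ + (-0.02905 - 0.3834i)|1⟩

Ry(5.711) = [[cos(θ/2), −sin(θ/2)], [sin(θ/2), cos(θ/2)]]; θ = 5.711, cos(θ/2) ≈ -0.959354, sin(θ/2) ≈ 0.282206.
With a = amp(|0⟩) = -0.8872 and b = amp(|1⟩) = (-0.2307 + 0.3996i):
new amp(|0⟩) = (-0.959354)·a + (-0.282206)·b = (0.9162 - 0.1128i)
new amp(|1⟩) = (0.282206)·a + (-0.959354)·b = (-0.02905 - 0.3834i)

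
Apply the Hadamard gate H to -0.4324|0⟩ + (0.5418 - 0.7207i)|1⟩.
(0.07736 - 0.5096i)|0⟩ + (-0.6889 + 0.5096i)|1⟩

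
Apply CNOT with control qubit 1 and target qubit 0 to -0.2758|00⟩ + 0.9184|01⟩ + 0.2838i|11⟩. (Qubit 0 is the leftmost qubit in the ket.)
-0.2758|00⟩ + 0.2838i|01⟩ + 0.9184|11⟩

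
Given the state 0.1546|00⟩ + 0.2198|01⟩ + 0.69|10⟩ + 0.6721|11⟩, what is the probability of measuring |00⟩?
0.0239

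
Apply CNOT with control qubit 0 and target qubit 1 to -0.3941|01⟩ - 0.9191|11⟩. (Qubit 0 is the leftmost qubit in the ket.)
-0.3941|01⟩ - 0.9191|10⟩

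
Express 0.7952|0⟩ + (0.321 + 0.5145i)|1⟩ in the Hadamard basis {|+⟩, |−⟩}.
(0.7893 + 0.3638i)|+⟩ + (0.3353 - 0.3638i)|−⟩

With |ψ⟩ = α|0⟩ + β|1⟩, the Hadamard-basis coefficients are ⟨+|ψ⟩ = (α + β)/√2 and ⟨−|ψ⟩ = (α − β)/√2.
Here α = 0.7952, β = (0.321 + 0.5145i): (α + β)/√2 = (0.7893 + 0.3638i), (α − β)/√2 = (0.3353 - 0.3638i).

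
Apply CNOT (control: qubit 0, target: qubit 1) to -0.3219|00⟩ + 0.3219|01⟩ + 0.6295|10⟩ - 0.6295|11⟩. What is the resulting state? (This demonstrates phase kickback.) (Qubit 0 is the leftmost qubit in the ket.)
-0.3219|00⟩ + 0.3219|01⟩ - 0.6295|10⟩ + 0.6295|11⟩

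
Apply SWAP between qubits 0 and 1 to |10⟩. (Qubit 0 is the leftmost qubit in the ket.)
|01⟩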